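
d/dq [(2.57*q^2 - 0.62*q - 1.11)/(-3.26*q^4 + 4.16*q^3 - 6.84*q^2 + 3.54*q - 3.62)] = (16.7564*q^5 - 16.7548*q^4 - 9.316*q^3 + 18.7098*q^2 - 33.7916*q + 6.1738)/(10.6276*q^8 - 27.1232*q^7 + 61.9024*q^6 - 79.9896*q^5 + 99.8408*q^4 - 78.5456*q^3 + 62.0532*q^2 - 25.6296*q + 13.1044)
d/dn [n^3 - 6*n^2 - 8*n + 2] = 3*n^2 - 12*n - 8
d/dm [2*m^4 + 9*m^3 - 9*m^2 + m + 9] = 8*m^3 + 27*m^2 - 18*m + 1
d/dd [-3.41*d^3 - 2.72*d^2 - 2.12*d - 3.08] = -10.23*d^2 - 5.44*d - 2.12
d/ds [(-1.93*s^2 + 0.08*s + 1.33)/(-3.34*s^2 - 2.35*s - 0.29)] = (4.8027*s^2 + 10.0038*s + 3.1023)/(11.1556*s^4 + 15.698*s^3 + 7.4597*s^2 + 1.363*s + 0.0841)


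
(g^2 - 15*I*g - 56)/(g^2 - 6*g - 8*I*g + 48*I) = (g - 7*I)/(g - 6)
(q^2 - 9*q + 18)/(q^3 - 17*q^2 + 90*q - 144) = 1/(q - 8)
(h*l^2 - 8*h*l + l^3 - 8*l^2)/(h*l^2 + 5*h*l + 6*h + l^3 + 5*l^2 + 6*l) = l*(l - 8)/(l^2 + 5*l + 6)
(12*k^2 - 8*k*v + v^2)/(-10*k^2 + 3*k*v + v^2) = (-6*k + v)/(5*k + v)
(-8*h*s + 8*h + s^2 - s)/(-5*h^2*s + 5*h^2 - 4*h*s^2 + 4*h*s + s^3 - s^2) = (-8*h + s)/(-5*h^2 - 4*h*s + s^2)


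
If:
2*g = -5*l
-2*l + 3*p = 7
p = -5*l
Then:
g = 35/34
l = -7/17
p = 35/17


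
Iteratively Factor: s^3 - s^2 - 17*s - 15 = (s + 3)*(s^2 - 4*s - 5) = (s + 1)*(s + 3)*(s - 5)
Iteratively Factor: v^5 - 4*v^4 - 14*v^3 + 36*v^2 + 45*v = (v)*(v^4 - 4*v^3 - 14*v^2 + 36*v + 45) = v*(v - 3)*(v^3 - v^2 - 17*v - 15) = v*(v - 5)*(v - 3)*(v^2 + 4*v + 3) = v*(v - 5)*(v - 3)*(v + 1)*(v + 3)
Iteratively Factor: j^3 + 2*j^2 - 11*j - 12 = (j + 1)*(j^2 + j - 12) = (j + 1)*(j + 4)*(j - 3)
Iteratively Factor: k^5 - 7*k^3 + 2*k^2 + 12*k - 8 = (k - 1)*(k^4 + k^3 - 6*k^2 - 4*k + 8) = (k - 1)^2*(k^3 + 2*k^2 - 4*k - 8) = (k - 1)^2*(k + 2)*(k^2 - 4) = (k - 2)*(k - 1)^2*(k + 2)*(k + 2)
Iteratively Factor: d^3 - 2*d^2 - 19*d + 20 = (d - 1)*(d^2 - d - 20) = (d - 5)*(d - 1)*(d + 4)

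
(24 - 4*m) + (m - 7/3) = 65/3 - 3*m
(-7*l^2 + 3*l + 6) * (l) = -7*l^3 + 3*l^2 + 6*l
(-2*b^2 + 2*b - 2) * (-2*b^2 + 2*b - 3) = 4*b^4 - 8*b^3 + 14*b^2 - 10*b + 6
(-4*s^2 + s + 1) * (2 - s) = 4*s^3 - 9*s^2 + s + 2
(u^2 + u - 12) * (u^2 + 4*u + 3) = u^4 + 5*u^3 - 5*u^2 - 45*u - 36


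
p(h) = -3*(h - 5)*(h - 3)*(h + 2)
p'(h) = -3*(h - 5)*(h - 3) - 3*(h - 5)*(h + 2) - 3*(h - 3)*(h + 2) = -9*h^2 + 36*h + 3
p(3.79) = 16.60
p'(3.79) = 10.16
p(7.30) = -275.93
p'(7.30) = -213.81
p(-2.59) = 75.10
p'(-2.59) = -150.61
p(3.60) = 14.11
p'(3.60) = 15.96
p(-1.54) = -40.97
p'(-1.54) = -73.78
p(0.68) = -80.58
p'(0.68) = 23.32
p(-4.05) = 392.39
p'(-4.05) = -290.42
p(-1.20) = -62.50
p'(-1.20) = -53.16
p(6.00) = -72.00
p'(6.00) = -105.00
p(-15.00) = 14040.00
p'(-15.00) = -2562.00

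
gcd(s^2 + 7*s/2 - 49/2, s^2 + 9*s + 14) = s + 7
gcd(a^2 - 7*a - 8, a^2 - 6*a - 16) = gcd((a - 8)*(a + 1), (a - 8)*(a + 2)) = a - 8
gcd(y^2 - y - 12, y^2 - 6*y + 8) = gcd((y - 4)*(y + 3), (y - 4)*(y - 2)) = y - 4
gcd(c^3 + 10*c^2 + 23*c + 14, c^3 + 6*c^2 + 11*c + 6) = c^2 + 3*c + 2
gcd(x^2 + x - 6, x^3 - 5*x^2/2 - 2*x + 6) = x - 2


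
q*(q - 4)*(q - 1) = q^3 - 5*q^2 + 4*q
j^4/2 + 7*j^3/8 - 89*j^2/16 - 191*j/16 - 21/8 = (j/2 + 1)*(j - 7/2)*(j + 1/4)*(j + 3)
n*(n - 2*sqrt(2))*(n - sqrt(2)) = n^3 - 3*sqrt(2)*n^2 + 4*n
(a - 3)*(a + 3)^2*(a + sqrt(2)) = a^4 + sqrt(2)*a^3 + 3*a^3 - 9*a^2 + 3*sqrt(2)*a^2 - 27*a - 9*sqrt(2)*a - 27*sqrt(2)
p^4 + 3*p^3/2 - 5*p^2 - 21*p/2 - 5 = (p - 5/2)*(p + 1)^2*(p + 2)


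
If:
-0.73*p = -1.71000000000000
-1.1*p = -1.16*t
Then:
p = 2.34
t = 2.22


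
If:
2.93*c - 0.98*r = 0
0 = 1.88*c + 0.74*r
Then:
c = 0.00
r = 0.00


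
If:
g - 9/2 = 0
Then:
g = 9/2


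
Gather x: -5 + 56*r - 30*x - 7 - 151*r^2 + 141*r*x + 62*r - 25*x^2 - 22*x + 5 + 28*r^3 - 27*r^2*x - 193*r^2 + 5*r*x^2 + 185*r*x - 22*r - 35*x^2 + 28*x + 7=28*r^3 - 344*r^2 + 96*r + x^2*(5*r - 60) + x*(-27*r^2 + 326*r - 24)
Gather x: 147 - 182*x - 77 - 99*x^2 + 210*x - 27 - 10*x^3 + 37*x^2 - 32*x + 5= -10*x^3 - 62*x^2 - 4*x + 48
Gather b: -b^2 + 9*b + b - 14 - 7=-b^2 + 10*b - 21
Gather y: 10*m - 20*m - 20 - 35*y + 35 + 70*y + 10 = -10*m + 35*y + 25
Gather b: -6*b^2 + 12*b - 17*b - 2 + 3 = -6*b^2 - 5*b + 1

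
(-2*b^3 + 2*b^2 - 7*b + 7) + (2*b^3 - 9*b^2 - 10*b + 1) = -7*b^2 - 17*b + 8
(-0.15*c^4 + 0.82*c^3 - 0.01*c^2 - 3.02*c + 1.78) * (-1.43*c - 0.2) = 0.2145*c^5 - 1.1426*c^4 - 0.1497*c^3 + 4.3206*c^2 - 1.9414*c - 0.356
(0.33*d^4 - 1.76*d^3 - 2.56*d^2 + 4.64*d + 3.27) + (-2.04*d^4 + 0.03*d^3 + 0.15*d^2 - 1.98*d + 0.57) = -1.71*d^4 - 1.73*d^3 - 2.41*d^2 + 2.66*d + 3.84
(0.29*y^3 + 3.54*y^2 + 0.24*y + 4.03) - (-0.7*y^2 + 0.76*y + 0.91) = 0.29*y^3 + 4.24*y^2 - 0.52*y + 3.12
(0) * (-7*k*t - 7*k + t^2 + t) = 0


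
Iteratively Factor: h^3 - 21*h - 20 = (h + 1)*(h^2 - h - 20) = (h - 5)*(h + 1)*(h + 4)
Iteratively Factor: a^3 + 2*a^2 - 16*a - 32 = (a - 4)*(a^2 + 6*a + 8) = (a - 4)*(a + 2)*(a + 4)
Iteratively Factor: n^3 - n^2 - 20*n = (n - 5)*(n^2 + 4*n) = (n - 5)*(n + 4)*(n)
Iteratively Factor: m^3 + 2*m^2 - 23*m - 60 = (m + 4)*(m^2 - 2*m - 15) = (m + 3)*(m + 4)*(m - 5)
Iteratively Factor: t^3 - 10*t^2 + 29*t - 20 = (t - 1)*(t^2 - 9*t + 20) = (t - 5)*(t - 1)*(t - 4)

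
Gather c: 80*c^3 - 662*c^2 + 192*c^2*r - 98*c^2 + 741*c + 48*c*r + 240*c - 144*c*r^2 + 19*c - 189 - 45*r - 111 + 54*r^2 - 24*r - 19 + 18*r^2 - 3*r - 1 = 80*c^3 + c^2*(192*r - 760) + c*(-144*r^2 + 48*r + 1000) + 72*r^2 - 72*r - 320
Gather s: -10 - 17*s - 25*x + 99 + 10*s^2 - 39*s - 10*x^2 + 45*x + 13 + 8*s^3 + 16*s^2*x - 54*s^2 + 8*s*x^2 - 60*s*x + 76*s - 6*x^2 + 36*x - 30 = 8*s^3 + s^2*(16*x - 44) + s*(8*x^2 - 60*x + 20) - 16*x^2 + 56*x + 72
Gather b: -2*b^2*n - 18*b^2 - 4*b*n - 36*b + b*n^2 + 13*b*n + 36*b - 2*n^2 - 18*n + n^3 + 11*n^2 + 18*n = b^2*(-2*n - 18) + b*(n^2 + 9*n) + n^3 + 9*n^2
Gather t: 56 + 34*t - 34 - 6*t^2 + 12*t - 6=-6*t^2 + 46*t + 16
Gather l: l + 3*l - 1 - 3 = 4*l - 4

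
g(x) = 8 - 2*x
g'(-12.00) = -2.00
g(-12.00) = 32.00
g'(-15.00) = -2.00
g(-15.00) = 38.00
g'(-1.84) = -2.00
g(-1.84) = 11.68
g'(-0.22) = -2.00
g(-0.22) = 8.44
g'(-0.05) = -2.00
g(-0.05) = 8.10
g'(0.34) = -2.00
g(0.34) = 7.32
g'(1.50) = -2.00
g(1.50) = 5.00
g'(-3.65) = -2.00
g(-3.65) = 15.30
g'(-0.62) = -2.00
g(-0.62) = 9.24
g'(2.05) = -2.00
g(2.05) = 3.90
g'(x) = -2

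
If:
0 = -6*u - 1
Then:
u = -1/6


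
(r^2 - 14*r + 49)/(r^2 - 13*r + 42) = (r - 7)/(r - 6)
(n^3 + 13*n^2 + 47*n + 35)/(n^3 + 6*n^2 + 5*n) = (n + 7)/n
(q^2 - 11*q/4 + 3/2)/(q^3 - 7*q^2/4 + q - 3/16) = 4*(q - 2)/(4*q^2 - 4*q + 1)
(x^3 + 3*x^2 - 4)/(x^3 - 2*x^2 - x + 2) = (x^2 + 4*x + 4)/(x^2 - x - 2)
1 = 1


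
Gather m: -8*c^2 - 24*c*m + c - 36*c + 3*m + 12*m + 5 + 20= -8*c^2 - 35*c + m*(15 - 24*c) + 25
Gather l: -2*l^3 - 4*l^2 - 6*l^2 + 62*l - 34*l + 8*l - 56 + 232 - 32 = -2*l^3 - 10*l^2 + 36*l + 144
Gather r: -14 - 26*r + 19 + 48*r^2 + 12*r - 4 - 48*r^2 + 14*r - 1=0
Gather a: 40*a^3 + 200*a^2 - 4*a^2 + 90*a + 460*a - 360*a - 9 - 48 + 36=40*a^3 + 196*a^2 + 190*a - 21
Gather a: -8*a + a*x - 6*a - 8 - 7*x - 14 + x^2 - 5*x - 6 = a*(x - 14) + x^2 - 12*x - 28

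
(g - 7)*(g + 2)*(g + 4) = g^3 - g^2 - 34*g - 56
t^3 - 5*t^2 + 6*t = t*(t - 3)*(t - 2)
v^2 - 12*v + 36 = (v - 6)^2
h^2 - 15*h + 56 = (h - 8)*(h - 7)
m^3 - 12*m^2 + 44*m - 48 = (m - 6)*(m - 4)*(m - 2)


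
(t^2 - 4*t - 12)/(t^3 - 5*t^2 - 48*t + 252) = (t + 2)/(t^2 + t - 42)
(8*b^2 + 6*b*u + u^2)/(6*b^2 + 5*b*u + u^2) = (4*b + u)/(3*b + u)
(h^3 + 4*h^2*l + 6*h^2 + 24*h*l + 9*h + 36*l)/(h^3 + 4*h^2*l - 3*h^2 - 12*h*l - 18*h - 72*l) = (h + 3)/(h - 6)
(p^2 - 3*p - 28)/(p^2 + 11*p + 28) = (p - 7)/(p + 7)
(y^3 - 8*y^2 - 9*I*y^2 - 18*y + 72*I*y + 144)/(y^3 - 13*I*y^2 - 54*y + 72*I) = (y - 8)/(y - 4*I)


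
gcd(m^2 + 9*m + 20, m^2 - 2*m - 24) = m + 4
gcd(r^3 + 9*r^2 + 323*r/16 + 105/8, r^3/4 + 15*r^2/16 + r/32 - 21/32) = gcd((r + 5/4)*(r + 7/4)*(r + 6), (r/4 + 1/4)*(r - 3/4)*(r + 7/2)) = 1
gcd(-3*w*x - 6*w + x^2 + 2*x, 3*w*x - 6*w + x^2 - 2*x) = 1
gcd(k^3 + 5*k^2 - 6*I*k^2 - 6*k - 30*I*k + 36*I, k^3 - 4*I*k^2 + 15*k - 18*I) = k - 6*I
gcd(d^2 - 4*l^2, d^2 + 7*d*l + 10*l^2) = d + 2*l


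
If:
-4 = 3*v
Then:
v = -4/3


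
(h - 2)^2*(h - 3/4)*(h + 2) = h^4 - 11*h^3/4 - 5*h^2/2 + 11*h - 6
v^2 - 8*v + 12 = (v - 6)*(v - 2)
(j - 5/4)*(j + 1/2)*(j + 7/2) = j^3 + 11*j^2/4 - 13*j/4 - 35/16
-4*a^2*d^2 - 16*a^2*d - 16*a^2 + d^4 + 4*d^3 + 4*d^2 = (-2*a + d)*(2*a + d)*(d + 2)^2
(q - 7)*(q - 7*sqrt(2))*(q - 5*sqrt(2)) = q^3 - 12*sqrt(2)*q^2 - 7*q^2 + 70*q + 84*sqrt(2)*q - 490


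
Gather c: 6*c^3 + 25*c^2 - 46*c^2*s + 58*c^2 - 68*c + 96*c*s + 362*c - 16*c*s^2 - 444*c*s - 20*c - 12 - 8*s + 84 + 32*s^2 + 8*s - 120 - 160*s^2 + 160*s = 6*c^3 + c^2*(83 - 46*s) + c*(-16*s^2 - 348*s + 274) - 128*s^2 + 160*s - 48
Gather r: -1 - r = -r - 1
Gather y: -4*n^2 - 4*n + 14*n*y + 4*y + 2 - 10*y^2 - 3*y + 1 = -4*n^2 - 4*n - 10*y^2 + y*(14*n + 1) + 3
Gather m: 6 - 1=5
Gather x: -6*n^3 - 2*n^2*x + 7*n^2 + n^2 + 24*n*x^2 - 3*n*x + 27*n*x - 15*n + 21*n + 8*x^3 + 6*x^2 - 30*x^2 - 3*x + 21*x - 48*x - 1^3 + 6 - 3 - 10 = -6*n^3 + 8*n^2 + 6*n + 8*x^3 + x^2*(24*n - 24) + x*(-2*n^2 + 24*n - 30) - 8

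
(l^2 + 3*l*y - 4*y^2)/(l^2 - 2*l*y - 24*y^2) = (-l + y)/(-l + 6*y)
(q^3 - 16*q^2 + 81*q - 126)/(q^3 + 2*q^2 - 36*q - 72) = (q^2 - 10*q + 21)/(q^2 + 8*q + 12)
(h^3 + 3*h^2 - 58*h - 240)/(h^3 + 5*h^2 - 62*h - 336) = (h + 5)/(h + 7)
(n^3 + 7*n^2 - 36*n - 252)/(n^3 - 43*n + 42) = (n + 6)/(n - 1)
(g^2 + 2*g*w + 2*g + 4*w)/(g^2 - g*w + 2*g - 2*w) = (-g - 2*w)/(-g + w)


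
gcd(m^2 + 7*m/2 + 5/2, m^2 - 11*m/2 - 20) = m + 5/2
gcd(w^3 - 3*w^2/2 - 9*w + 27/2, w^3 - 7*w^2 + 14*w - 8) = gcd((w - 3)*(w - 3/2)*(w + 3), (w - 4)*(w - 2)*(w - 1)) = 1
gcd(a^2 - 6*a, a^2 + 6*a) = a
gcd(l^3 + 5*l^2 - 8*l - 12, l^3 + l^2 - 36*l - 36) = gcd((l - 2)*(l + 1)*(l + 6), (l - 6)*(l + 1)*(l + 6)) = l^2 + 7*l + 6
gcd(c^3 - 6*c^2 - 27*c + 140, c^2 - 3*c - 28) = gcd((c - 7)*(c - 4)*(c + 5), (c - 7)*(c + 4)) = c - 7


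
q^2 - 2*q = q*(q - 2)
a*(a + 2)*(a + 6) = a^3 + 8*a^2 + 12*a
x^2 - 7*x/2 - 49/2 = (x - 7)*(x + 7/2)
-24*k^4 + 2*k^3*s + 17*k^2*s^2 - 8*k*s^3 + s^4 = (-4*k + s)*(-3*k + s)*(-2*k + s)*(k + s)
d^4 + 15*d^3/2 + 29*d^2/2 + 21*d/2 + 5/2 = (d + 1/2)*(d + 1)^2*(d + 5)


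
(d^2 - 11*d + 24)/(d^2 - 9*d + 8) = (d - 3)/(d - 1)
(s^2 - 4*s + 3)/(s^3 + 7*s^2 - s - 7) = (s - 3)/(s^2 + 8*s + 7)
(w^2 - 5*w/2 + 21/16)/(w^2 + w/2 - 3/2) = (16*w^2 - 40*w + 21)/(8*(2*w^2 + w - 3))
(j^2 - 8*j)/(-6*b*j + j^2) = (8 - j)/(6*b - j)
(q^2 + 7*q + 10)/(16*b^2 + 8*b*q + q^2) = (q^2 + 7*q + 10)/(16*b^2 + 8*b*q + q^2)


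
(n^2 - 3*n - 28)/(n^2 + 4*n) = (n - 7)/n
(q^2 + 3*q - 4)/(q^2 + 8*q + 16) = (q - 1)/(q + 4)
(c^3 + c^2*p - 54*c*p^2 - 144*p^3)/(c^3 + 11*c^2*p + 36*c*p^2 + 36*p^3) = (c - 8*p)/(c + 2*p)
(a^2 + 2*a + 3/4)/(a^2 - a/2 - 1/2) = (a + 3/2)/(a - 1)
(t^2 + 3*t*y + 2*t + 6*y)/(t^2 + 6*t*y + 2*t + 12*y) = (t + 3*y)/(t + 6*y)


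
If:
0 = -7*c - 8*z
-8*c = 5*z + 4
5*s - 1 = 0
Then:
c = -32/29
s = 1/5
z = 28/29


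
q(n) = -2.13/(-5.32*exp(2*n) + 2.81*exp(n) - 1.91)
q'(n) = -2.13*(10.64*exp(2*n) - 2.81*exp(n))/(-5.32*exp(2*n) + 2.81*exp(n) - 1.91)^2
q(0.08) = 0.42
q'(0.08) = -0.77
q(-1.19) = 1.38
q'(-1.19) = -0.12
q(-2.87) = 1.20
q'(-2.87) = 0.09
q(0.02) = 0.47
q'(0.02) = -0.83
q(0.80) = 0.10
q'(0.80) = -0.20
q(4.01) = 0.00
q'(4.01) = -0.00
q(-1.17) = 1.37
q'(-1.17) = -0.14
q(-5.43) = 1.12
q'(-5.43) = 0.01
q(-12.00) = 1.12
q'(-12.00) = 0.00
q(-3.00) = 1.19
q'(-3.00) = 0.08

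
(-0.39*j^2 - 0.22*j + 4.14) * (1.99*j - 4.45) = -0.7761*j^3 + 1.2977*j^2 + 9.2176*j - 18.423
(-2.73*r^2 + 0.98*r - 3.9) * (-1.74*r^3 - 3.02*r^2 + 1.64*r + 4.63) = 4.7502*r^5 + 6.5394*r^4 - 0.6508*r^3 + 0.745300000000002*r^2 - 1.8586*r - 18.057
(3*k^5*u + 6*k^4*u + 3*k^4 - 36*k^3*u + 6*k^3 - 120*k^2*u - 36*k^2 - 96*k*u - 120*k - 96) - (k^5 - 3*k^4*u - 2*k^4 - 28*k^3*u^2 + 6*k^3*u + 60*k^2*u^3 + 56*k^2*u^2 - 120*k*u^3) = 3*k^5*u - k^5 + 9*k^4*u + 5*k^4 + 28*k^3*u^2 - 42*k^3*u + 6*k^3 - 60*k^2*u^3 - 56*k^2*u^2 - 120*k^2*u - 36*k^2 + 120*k*u^3 - 96*k*u - 120*k - 96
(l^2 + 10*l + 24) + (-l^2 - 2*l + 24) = 8*l + 48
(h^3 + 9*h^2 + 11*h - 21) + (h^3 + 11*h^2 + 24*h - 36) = 2*h^3 + 20*h^2 + 35*h - 57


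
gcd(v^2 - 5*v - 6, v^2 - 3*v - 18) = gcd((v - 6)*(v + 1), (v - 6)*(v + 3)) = v - 6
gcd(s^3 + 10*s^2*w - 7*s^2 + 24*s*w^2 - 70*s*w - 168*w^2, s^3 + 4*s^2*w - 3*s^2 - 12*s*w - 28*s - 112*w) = s^2 + 4*s*w - 7*s - 28*w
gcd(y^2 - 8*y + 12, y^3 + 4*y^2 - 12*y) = y - 2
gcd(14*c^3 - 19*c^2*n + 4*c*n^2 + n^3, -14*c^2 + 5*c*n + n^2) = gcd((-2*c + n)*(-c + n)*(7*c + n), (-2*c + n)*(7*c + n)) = 14*c^2 - 5*c*n - n^2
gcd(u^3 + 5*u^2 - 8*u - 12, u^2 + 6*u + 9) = 1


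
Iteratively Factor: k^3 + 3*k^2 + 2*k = (k + 1)*(k^2 + 2*k) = k*(k + 1)*(k + 2)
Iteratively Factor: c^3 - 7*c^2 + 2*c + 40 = (c - 4)*(c^2 - 3*c - 10) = (c - 5)*(c - 4)*(c + 2)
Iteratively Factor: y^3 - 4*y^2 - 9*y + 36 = (y - 4)*(y^2 - 9) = (y - 4)*(y - 3)*(y + 3)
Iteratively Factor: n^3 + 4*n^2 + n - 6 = (n + 2)*(n^2 + 2*n - 3) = (n - 1)*(n + 2)*(n + 3)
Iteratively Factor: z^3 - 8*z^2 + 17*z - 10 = (z - 1)*(z^2 - 7*z + 10) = (z - 2)*(z - 1)*(z - 5)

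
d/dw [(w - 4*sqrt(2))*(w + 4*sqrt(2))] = 2*w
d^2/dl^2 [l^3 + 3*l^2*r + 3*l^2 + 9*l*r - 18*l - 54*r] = 6*l + 6*r + 6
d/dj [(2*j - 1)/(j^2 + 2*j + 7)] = 2*(-j^2 + j + 8)/(j^4 + 4*j^3 + 18*j^2 + 28*j + 49)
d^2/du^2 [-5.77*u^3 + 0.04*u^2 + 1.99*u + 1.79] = 0.08 - 34.62*u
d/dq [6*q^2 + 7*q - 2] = 12*q + 7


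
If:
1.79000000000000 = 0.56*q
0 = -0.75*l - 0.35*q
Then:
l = -1.49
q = 3.20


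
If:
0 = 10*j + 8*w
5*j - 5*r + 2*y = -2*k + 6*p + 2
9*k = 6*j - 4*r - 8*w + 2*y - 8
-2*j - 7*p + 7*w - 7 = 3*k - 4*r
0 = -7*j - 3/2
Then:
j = -3/14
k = 62*y/659 - 701/659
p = 82*y/659 - 17715/36904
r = 190*y/659 - 8557/18452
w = 15/56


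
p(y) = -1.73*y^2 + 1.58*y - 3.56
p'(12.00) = -39.94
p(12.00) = -233.72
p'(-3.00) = 11.96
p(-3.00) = -23.87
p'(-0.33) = 2.72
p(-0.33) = -4.27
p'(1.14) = -2.36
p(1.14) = -4.01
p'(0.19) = 0.92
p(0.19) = -3.32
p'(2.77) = -8.00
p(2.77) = -12.46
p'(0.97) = -1.78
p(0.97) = -3.66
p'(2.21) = -6.07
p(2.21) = -8.52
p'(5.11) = -16.10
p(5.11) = -40.66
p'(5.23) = -16.52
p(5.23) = -42.62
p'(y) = 1.58 - 3.46*y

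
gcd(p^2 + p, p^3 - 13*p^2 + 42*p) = p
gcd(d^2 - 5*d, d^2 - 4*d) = d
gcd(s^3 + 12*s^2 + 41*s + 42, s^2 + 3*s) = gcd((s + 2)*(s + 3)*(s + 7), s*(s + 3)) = s + 3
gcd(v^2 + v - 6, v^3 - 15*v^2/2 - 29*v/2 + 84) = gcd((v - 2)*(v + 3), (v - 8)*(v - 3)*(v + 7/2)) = 1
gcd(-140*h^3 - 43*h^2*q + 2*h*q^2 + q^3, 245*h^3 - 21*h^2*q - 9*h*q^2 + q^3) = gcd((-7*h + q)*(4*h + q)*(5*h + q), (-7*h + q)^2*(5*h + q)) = -35*h^2 - 2*h*q + q^2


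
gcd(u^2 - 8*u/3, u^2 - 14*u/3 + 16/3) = u - 8/3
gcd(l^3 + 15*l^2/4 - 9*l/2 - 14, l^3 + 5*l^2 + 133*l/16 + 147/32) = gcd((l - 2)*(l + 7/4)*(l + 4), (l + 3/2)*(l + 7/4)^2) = l + 7/4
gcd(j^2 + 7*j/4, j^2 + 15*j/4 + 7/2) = j + 7/4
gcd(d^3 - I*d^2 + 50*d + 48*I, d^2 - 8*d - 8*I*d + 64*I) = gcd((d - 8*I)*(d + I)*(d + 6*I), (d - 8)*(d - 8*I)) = d - 8*I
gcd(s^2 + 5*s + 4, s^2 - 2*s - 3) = s + 1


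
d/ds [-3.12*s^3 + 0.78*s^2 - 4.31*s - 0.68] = -9.36*s^2 + 1.56*s - 4.31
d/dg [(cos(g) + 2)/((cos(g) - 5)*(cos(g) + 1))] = (cos(g)^2 + 4*cos(g) - 3)*sin(g)/((cos(g) - 5)^2*(cos(g) + 1)^2)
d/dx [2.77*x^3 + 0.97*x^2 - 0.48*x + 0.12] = 8.31*x^2 + 1.94*x - 0.48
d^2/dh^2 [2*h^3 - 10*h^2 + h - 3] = 12*h - 20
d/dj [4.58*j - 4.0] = 4.58000000000000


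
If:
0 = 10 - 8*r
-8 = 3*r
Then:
No Solution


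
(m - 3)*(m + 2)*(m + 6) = m^3 + 5*m^2 - 12*m - 36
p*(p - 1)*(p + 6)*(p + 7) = p^4 + 12*p^3 + 29*p^2 - 42*p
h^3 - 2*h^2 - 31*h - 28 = (h - 7)*(h + 1)*(h + 4)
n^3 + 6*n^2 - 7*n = n*(n - 1)*(n + 7)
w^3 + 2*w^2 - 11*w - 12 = (w - 3)*(w + 1)*(w + 4)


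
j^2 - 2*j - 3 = (j - 3)*(j + 1)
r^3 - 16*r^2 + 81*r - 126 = (r - 7)*(r - 6)*(r - 3)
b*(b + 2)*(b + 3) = b^3 + 5*b^2 + 6*b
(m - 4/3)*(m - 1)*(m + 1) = m^3 - 4*m^2/3 - m + 4/3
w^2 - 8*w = w*(w - 8)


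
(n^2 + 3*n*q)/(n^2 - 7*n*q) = (n + 3*q)/(n - 7*q)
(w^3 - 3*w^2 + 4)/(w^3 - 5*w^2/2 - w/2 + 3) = 2*(w - 2)/(2*w - 3)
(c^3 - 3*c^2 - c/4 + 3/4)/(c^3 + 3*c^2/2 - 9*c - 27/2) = (4*c^2 - 1)/(2*(2*c^2 + 9*c + 9))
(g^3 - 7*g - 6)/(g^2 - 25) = (g^3 - 7*g - 6)/(g^2 - 25)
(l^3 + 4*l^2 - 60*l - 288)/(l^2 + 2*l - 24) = (l^2 - 2*l - 48)/(l - 4)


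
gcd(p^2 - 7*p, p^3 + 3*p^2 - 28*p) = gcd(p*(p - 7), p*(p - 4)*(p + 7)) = p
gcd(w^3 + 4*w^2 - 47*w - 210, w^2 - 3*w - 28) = w - 7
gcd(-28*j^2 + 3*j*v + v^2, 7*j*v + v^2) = 7*j + v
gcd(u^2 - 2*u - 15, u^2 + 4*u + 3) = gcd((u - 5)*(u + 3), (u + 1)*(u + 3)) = u + 3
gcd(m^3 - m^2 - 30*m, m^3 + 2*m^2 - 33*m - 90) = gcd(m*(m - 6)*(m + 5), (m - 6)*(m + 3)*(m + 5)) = m^2 - m - 30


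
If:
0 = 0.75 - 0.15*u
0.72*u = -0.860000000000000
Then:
No Solution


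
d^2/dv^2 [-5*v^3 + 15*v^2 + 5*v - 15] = 30 - 30*v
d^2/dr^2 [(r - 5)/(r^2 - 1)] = 2*(4*r^2*(r - 5) + (5 - 3*r)*(r^2 - 1))/(r^2 - 1)^3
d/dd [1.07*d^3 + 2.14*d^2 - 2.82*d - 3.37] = 3.21*d^2 + 4.28*d - 2.82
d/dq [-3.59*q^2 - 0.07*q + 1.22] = -7.18*q - 0.07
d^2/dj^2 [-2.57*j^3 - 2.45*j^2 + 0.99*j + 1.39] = -15.42*j - 4.9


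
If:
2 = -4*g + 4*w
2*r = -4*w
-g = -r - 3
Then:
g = 2/3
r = -7/3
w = 7/6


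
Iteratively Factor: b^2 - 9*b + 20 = (b - 4)*(b - 5)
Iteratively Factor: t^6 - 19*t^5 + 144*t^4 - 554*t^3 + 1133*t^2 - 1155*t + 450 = (t - 2)*(t^5 - 17*t^4 + 110*t^3 - 334*t^2 + 465*t - 225) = (t - 3)*(t - 2)*(t^4 - 14*t^3 + 68*t^2 - 130*t + 75) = (t - 5)*(t - 3)*(t - 2)*(t^3 - 9*t^2 + 23*t - 15) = (t - 5)*(t - 3)^2*(t - 2)*(t^2 - 6*t + 5) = (t - 5)*(t - 3)^2*(t - 2)*(t - 1)*(t - 5)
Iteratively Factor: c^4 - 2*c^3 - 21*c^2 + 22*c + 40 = (c - 2)*(c^3 - 21*c - 20) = (c - 5)*(c - 2)*(c^2 + 5*c + 4) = (c - 5)*(c - 2)*(c + 4)*(c + 1)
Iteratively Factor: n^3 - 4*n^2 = (n)*(n^2 - 4*n) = n^2*(n - 4)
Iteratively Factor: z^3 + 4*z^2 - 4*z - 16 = (z - 2)*(z^2 + 6*z + 8) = (z - 2)*(z + 4)*(z + 2)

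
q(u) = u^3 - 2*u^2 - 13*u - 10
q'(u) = 3*u^2 - 4*u - 13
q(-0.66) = -2.58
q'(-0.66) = -9.05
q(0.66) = -19.16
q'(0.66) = -14.33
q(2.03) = -36.27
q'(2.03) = -8.76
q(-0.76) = -1.71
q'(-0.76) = -8.23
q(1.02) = -24.28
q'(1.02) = -13.96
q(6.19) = 70.07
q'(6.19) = 77.19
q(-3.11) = -18.99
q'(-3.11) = 28.46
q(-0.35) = -5.74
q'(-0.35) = -11.23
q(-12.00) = -1870.00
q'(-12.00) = 467.00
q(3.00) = -40.00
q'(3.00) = 2.00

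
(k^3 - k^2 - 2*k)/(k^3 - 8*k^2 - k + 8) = k*(k - 2)/(k^2 - 9*k + 8)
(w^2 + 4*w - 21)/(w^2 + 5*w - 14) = (w - 3)/(w - 2)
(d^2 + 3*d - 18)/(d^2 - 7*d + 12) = (d + 6)/(d - 4)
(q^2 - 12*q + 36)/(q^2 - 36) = (q - 6)/(q + 6)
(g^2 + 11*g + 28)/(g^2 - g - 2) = (g^2 + 11*g + 28)/(g^2 - g - 2)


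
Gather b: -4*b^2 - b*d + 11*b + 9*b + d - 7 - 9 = -4*b^2 + b*(20 - d) + d - 16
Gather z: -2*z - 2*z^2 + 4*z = -2*z^2 + 2*z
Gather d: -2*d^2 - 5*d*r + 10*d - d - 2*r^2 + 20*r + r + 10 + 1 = -2*d^2 + d*(9 - 5*r) - 2*r^2 + 21*r + 11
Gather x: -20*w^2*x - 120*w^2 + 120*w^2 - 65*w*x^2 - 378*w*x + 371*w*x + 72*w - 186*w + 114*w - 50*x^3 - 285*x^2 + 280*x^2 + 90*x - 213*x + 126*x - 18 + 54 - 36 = -50*x^3 + x^2*(-65*w - 5) + x*(-20*w^2 - 7*w + 3)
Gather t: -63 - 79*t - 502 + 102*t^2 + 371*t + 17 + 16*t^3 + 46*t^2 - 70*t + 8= 16*t^3 + 148*t^2 + 222*t - 540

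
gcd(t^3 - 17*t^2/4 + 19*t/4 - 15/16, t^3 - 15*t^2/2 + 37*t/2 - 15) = t - 5/2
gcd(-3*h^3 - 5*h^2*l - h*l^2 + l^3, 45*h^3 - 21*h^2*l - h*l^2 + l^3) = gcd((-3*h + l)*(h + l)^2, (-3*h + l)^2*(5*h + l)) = 3*h - l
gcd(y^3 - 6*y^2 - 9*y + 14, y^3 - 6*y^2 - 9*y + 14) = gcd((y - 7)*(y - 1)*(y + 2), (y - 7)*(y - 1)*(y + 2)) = y^3 - 6*y^2 - 9*y + 14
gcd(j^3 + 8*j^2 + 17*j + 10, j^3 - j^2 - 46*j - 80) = j^2 + 7*j + 10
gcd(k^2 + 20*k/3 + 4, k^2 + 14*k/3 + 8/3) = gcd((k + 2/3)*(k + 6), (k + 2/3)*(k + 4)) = k + 2/3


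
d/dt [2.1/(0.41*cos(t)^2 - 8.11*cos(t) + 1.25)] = (1.722*cos(t) - 17.031)*sin(t)/(0.41*cos(t)^2 - 8.11*cos(t) + 1.25)^2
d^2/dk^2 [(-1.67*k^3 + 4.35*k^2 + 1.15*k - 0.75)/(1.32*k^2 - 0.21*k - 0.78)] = (1.4210854715202e-14*k^4 + 2.833002*k^3 + 17.390484*k^2 + 2.255472*k + 3.30579)/(2.299968*k^6 - 1.097712*k^5 - 3.90258*k^4 + 1.288035*k^3 + 2.30607*k^2 - 0.383292*k - 0.474552)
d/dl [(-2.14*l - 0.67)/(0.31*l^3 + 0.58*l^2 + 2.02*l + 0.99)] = (1.3268*l^3 + 1.8643*l^2 + 0.7772*l - 0.7652)/(0.0961*l^6 + 0.3596*l^5 + 1.5888*l^4 + 2.957*l^3 + 5.2288*l^2 + 3.9996*l + 0.9801)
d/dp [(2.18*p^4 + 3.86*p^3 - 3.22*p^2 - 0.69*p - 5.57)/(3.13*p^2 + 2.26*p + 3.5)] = (13.6468*p^5 + 26.8622*p^4 + 47.9672*p^3 + 35.4125*p^2 + 12.3282*p + 10.1732)/(9.7969*p^4 + 14.1476*p^3 + 27.0176*p^2 + 15.82*p + 12.25)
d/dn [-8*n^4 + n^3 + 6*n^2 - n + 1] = -32*n^3 + 3*n^2 + 12*n - 1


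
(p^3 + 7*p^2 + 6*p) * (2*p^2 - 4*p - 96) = 2*p^5 + 10*p^4 - 112*p^3 - 696*p^2 - 576*p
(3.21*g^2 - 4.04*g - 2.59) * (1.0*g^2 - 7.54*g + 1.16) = 3.21*g^4 - 28.2434*g^3 + 31.5952*g^2 + 14.8422*g - 3.0044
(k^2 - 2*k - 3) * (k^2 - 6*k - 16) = k^4 - 8*k^3 - 7*k^2 + 50*k + 48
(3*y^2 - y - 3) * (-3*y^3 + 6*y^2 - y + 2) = -9*y^5 + 21*y^4 - 11*y^2 + y - 6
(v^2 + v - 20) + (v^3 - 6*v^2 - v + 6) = v^3 - 5*v^2 - 14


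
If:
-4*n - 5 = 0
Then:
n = -5/4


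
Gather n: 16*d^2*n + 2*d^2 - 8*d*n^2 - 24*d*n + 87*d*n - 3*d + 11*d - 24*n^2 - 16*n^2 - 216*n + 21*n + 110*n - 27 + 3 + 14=2*d^2 + 8*d + n^2*(-8*d - 40) + n*(16*d^2 + 63*d - 85) - 10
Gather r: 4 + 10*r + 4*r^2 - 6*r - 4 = 4*r^2 + 4*r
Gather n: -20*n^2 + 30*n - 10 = -20*n^2 + 30*n - 10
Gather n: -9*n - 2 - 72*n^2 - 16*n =-72*n^2 - 25*n - 2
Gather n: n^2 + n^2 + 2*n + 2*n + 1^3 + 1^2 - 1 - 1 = 2*n^2 + 4*n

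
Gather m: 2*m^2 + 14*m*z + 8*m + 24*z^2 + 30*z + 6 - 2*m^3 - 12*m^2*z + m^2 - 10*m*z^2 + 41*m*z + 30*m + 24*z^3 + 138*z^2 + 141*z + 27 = -2*m^3 + m^2*(3 - 12*z) + m*(-10*z^2 + 55*z + 38) + 24*z^3 + 162*z^2 + 171*z + 33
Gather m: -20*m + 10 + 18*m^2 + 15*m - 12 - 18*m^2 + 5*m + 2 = 0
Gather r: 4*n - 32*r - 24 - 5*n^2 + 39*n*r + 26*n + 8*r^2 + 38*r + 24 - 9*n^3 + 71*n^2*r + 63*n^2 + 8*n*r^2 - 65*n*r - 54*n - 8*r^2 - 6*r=-9*n^3 + 58*n^2 + 8*n*r^2 - 24*n + r*(71*n^2 - 26*n)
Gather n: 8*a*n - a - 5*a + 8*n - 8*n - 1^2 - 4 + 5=8*a*n - 6*a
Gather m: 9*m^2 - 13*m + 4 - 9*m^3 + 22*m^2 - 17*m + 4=-9*m^3 + 31*m^2 - 30*m + 8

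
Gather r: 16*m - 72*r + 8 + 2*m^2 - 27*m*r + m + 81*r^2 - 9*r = 2*m^2 + 17*m + 81*r^2 + r*(-27*m - 81) + 8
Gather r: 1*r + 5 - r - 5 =0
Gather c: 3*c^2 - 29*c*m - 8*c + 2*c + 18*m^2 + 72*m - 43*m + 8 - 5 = 3*c^2 + c*(-29*m - 6) + 18*m^2 + 29*m + 3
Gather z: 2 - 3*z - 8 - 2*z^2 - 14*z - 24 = -2*z^2 - 17*z - 30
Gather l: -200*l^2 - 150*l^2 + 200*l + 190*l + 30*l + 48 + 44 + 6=-350*l^2 + 420*l + 98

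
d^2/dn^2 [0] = 0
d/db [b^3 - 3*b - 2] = 3*b^2 - 3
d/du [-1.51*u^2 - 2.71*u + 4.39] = -3.02*u - 2.71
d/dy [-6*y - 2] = -6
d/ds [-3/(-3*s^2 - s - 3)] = 3*(-6*s - 1)/(3*s^2 + s + 3)^2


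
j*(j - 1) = j^2 - j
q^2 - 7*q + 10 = (q - 5)*(q - 2)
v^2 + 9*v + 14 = (v + 2)*(v + 7)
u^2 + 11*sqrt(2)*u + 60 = (u + 5*sqrt(2))*(u + 6*sqrt(2))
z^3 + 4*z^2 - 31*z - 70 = (z - 5)*(z + 2)*(z + 7)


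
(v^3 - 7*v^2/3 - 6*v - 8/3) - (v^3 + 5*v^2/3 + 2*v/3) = -4*v^2 - 20*v/3 - 8/3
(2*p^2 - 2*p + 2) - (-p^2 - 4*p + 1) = 3*p^2 + 2*p + 1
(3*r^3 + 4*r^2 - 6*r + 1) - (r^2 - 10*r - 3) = 3*r^3 + 3*r^2 + 4*r + 4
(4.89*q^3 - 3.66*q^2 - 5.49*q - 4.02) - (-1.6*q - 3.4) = 4.89*q^3 - 3.66*q^2 - 3.89*q - 0.62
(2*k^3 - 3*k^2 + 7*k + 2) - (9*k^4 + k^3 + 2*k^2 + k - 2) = -9*k^4 + k^3 - 5*k^2 + 6*k + 4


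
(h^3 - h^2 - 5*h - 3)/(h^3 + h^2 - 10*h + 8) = (h^3 - h^2 - 5*h - 3)/(h^3 + h^2 - 10*h + 8)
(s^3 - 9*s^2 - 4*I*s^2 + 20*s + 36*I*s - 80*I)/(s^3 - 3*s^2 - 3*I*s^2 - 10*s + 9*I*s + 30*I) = (s^2 - 4*s*(1 + I) + 16*I)/(s^2 + s*(2 - 3*I) - 6*I)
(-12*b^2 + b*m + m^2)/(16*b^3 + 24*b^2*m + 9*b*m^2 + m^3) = (-3*b + m)/(4*b^2 + 5*b*m + m^2)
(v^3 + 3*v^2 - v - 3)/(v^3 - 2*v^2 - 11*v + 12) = (v + 1)/(v - 4)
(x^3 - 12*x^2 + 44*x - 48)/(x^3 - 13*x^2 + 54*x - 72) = (x - 2)/(x - 3)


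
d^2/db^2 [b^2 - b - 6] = 2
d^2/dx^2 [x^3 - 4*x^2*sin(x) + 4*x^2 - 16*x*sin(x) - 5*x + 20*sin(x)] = 4*x^2*sin(x) - 16*sqrt(2)*x*cos(x + pi/4) + 6*x - 28*sin(x) - 32*cos(x) + 8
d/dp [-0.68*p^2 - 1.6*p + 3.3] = -1.36*p - 1.6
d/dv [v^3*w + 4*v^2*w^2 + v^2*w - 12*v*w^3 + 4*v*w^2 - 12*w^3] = w*(3*v^2 + 8*v*w + 2*v - 12*w^2 + 4*w)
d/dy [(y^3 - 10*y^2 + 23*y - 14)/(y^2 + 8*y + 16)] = (y^3 + 12*y^2 - 103*y + 120)/(y^3 + 12*y^2 + 48*y + 64)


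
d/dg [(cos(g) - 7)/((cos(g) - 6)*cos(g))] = (sin(g) + 42*sin(g)/cos(g)^2 - 14*tan(g))/(cos(g) - 6)^2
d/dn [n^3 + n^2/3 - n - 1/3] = 3*n^2 + 2*n/3 - 1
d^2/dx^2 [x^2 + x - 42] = 2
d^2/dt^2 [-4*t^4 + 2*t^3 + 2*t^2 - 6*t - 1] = -48*t^2 + 12*t + 4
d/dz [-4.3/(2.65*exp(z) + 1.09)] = 11.395*exp(z)/(2.65*exp(z) + 1.09)^2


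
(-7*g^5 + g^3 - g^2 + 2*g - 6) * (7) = -49*g^5 + 7*g^3 - 7*g^2 + 14*g - 42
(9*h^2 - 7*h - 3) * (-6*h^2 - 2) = -54*h^4 + 42*h^3 + 14*h + 6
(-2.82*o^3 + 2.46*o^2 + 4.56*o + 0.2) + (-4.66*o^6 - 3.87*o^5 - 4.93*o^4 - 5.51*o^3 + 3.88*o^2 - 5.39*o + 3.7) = -4.66*o^6 - 3.87*o^5 - 4.93*o^4 - 8.33*o^3 + 6.34*o^2 - 0.83*o + 3.9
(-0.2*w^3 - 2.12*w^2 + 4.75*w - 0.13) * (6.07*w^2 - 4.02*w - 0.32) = -1.214*w^5 - 12.0644*w^4 + 37.4189*w^3 - 19.2057*w^2 - 0.9974*w + 0.0416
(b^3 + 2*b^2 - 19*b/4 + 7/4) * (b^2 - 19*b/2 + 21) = b^5 - 15*b^4/2 - 11*b^3/4 + 711*b^2/8 - 931*b/8 + 147/4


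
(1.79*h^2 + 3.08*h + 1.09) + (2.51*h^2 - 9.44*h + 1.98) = 4.3*h^2 - 6.36*h + 3.07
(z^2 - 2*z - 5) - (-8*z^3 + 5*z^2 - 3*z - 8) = 8*z^3 - 4*z^2 + z + 3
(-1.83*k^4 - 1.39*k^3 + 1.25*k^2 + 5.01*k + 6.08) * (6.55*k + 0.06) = -11.9865*k^5 - 9.2143*k^4 + 8.1041*k^3 + 32.8905*k^2 + 40.1246*k + 0.3648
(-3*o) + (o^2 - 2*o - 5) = o^2 - 5*o - 5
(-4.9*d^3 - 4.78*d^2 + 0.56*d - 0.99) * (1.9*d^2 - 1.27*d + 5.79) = -9.31*d^5 - 2.859*d^4 - 21.2364*d^3 - 30.2684*d^2 + 4.4997*d - 5.7321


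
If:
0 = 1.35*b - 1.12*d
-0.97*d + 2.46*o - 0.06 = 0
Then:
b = 2.10400916380298*o - 0.0513172966781214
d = 2.5360824742268*o - 0.0618556701030928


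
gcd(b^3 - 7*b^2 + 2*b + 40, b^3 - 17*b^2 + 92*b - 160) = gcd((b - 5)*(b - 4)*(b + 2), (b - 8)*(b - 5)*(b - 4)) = b^2 - 9*b + 20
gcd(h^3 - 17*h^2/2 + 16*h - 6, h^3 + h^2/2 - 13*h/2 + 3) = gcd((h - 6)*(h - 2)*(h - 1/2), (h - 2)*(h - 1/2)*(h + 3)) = h^2 - 5*h/2 + 1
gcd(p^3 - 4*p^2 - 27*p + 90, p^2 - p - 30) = p^2 - p - 30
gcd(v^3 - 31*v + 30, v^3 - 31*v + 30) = v^3 - 31*v + 30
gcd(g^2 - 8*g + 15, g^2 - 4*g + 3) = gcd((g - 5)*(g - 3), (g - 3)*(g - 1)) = g - 3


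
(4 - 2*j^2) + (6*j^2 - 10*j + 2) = 4*j^2 - 10*j + 6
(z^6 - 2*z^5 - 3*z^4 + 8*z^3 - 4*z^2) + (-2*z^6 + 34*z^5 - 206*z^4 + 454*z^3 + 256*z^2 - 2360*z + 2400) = -z^6 + 32*z^5 - 209*z^4 + 462*z^3 + 252*z^2 - 2360*z + 2400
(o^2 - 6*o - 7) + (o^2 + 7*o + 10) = 2*o^2 + o + 3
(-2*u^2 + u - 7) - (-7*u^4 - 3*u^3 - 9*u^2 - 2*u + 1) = 7*u^4 + 3*u^3 + 7*u^2 + 3*u - 8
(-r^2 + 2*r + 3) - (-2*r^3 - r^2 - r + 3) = 2*r^3 + 3*r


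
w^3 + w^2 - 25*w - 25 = (w - 5)*(w + 1)*(w + 5)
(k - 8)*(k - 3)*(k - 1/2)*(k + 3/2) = k^4 - 10*k^3 + 49*k^2/4 + 129*k/4 - 18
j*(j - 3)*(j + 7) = j^3 + 4*j^2 - 21*j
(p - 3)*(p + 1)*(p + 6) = p^3 + 4*p^2 - 15*p - 18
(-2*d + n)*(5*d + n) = -10*d^2 + 3*d*n + n^2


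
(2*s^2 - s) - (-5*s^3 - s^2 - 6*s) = 5*s^3 + 3*s^2 + 5*s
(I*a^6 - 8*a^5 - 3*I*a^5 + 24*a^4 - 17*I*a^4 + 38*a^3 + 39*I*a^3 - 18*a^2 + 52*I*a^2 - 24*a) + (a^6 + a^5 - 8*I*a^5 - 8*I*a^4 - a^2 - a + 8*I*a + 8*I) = a^6 + I*a^6 - 7*a^5 - 11*I*a^5 + 24*a^4 - 25*I*a^4 + 38*a^3 + 39*I*a^3 - 19*a^2 + 52*I*a^2 - 25*a + 8*I*a + 8*I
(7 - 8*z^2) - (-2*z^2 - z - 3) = -6*z^2 + z + 10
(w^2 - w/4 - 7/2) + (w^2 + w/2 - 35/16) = 2*w^2 + w/4 - 91/16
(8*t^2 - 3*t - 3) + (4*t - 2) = 8*t^2 + t - 5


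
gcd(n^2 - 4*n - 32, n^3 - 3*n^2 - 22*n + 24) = n + 4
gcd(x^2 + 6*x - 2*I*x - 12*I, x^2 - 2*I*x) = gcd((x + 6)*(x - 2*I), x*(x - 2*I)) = x - 2*I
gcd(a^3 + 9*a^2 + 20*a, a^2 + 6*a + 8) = a + 4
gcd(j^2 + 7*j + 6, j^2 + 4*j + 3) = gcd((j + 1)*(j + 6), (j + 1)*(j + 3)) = j + 1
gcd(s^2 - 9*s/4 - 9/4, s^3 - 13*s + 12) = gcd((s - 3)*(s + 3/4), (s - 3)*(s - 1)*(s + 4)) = s - 3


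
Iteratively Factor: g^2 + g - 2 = (g - 1)*(g + 2)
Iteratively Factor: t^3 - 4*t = (t - 2)*(t^2 + 2*t) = (t - 2)*(t + 2)*(t)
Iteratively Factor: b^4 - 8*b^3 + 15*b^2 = (b)*(b^3 - 8*b^2 + 15*b) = b*(b - 3)*(b^2 - 5*b) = b^2*(b - 3)*(b - 5)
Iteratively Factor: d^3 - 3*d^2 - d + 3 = (d + 1)*(d^2 - 4*d + 3) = (d - 1)*(d + 1)*(d - 3)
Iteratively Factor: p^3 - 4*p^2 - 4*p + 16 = (p - 4)*(p^2 - 4) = (p - 4)*(p + 2)*(p - 2)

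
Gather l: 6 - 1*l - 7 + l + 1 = 0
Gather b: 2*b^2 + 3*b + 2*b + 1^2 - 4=2*b^2 + 5*b - 3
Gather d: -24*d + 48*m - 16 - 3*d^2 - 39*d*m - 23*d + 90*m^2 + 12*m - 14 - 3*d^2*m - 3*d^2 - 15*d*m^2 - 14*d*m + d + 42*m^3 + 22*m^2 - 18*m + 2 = d^2*(-3*m - 6) + d*(-15*m^2 - 53*m - 46) + 42*m^3 + 112*m^2 + 42*m - 28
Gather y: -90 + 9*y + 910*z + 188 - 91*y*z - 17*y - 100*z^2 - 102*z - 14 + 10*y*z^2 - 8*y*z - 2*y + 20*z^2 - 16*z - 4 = y*(10*z^2 - 99*z - 10) - 80*z^2 + 792*z + 80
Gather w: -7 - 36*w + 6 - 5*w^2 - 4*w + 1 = -5*w^2 - 40*w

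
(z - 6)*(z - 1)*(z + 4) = z^3 - 3*z^2 - 22*z + 24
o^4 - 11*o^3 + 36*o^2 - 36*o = o*(o - 6)*(o - 3)*(o - 2)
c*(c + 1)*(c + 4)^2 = c^4 + 9*c^3 + 24*c^2 + 16*c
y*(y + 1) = y^2 + y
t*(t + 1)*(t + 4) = t^3 + 5*t^2 + 4*t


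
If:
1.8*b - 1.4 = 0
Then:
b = 0.78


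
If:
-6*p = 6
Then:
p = -1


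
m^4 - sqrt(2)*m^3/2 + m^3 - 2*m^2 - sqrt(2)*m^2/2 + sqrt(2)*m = m*(m - 1)*(m + 2)*(m - sqrt(2)/2)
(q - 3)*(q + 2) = q^2 - q - 6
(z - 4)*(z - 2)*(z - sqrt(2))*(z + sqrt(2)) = z^4 - 6*z^3 + 6*z^2 + 12*z - 16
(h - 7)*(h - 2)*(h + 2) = h^3 - 7*h^2 - 4*h + 28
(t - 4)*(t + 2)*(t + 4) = t^3 + 2*t^2 - 16*t - 32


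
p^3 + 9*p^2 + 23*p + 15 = (p + 1)*(p + 3)*(p + 5)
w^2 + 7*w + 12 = (w + 3)*(w + 4)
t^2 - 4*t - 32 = (t - 8)*(t + 4)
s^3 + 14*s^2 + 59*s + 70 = (s + 2)*(s + 5)*(s + 7)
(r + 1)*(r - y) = r^2 - r*y + r - y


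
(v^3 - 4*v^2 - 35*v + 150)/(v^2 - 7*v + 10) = (v^2 + v - 30)/(v - 2)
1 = 1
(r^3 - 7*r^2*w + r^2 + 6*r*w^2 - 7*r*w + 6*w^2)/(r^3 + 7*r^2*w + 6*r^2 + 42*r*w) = (r^3 - 7*r^2*w + r^2 + 6*r*w^2 - 7*r*w + 6*w^2)/(r*(r^2 + 7*r*w + 6*r + 42*w))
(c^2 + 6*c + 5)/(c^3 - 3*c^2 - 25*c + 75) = (c + 1)/(c^2 - 8*c + 15)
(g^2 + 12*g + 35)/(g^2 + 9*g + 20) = (g + 7)/(g + 4)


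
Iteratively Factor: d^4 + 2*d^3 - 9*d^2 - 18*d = (d + 3)*(d^3 - d^2 - 6*d) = (d - 3)*(d + 3)*(d^2 + 2*d) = (d - 3)*(d + 2)*(d + 3)*(d)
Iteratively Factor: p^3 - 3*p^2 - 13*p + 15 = (p - 5)*(p^2 + 2*p - 3) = (p - 5)*(p + 3)*(p - 1)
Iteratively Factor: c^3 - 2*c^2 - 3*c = (c + 1)*(c^2 - 3*c) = (c - 3)*(c + 1)*(c)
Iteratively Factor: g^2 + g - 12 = (g - 3)*(g + 4)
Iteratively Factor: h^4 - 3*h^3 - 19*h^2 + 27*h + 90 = (h + 2)*(h^3 - 5*h^2 - 9*h + 45) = (h - 3)*(h + 2)*(h^2 - 2*h - 15) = (h - 5)*(h - 3)*(h + 2)*(h + 3)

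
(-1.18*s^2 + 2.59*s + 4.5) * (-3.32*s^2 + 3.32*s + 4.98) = 3.9176*s^4 - 12.5164*s^3 - 12.2176*s^2 + 27.8382*s + 22.41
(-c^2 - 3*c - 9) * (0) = 0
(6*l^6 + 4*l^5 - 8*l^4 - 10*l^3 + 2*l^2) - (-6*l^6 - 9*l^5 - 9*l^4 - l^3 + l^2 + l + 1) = 12*l^6 + 13*l^5 + l^4 - 9*l^3 + l^2 - l - 1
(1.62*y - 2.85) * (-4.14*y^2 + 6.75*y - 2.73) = -6.7068*y^3 + 22.734*y^2 - 23.6601*y + 7.7805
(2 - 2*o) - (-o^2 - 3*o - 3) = o^2 + o + 5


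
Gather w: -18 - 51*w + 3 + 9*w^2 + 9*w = 9*w^2 - 42*w - 15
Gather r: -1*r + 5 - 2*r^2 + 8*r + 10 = -2*r^2 + 7*r + 15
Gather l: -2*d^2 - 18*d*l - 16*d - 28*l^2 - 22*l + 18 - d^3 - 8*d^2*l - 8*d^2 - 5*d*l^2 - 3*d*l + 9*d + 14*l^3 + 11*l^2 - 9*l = -d^3 - 10*d^2 - 7*d + 14*l^3 + l^2*(-5*d - 17) + l*(-8*d^2 - 21*d - 31) + 18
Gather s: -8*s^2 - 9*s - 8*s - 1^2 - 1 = -8*s^2 - 17*s - 2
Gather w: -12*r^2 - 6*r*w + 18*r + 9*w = -12*r^2 + 18*r + w*(9 - 6*r)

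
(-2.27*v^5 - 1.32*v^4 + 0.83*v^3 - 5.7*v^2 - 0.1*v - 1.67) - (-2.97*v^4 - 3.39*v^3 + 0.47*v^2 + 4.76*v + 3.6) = -2.27*v^5 + 1.65*v^4 + 4.22*v^3 - 6.17*v^2 - 4.86*v - 5.27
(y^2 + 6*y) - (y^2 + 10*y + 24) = -4*y - 24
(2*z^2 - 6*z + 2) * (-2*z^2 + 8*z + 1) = -4*z^4 + 28*z^3 - 50*z^2 + 10*z + 2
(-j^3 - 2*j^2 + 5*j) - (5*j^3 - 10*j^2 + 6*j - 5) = -6*j^3 + 8*j^2 - j + 5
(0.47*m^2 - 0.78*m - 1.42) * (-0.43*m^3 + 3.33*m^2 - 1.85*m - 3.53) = -0.2021*m^5 + 1.9005*m^4 - 2.8563*m^3 - 4.9447*m^2 + 5.3804*m + 5.0126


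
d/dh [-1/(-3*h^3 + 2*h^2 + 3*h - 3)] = (-9*h^2 + 4*h + 3)/(3*h^3 - 2*h^2 - 3*h + 3)^2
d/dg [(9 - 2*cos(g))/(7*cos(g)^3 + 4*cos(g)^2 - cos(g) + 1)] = (-28*cos(g)^3 + 181*cos(g)^2 + 72*cos(g) - 7)*sin(g)/(7*cos(g)^3 + 4*cos(g)^2 - cos(g) + 1)^2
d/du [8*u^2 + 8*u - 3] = 16*u + 8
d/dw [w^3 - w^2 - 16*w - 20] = 3*w^2 - 2*w - 16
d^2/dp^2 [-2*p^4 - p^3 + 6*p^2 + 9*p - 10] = -24*p^2 - 6*p + 12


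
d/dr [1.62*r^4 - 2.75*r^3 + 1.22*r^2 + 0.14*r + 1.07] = 6.48*r^3 - 8.25*r^2 + 2.44*r + 0.14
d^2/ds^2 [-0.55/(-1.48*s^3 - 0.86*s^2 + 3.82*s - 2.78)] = (-(4.884*s + 0.946)*(1.48*s^3 + 0.86*s^2 - 3.82*s + 2.78) + 0.55*(4.44*s^2 + 1.72*s - 3.82)*(8.88*s^2 + 3.44*s - 7.64))/(1.48*s^3 + 0.86*s^2 - 3.82*s + 2.78)^3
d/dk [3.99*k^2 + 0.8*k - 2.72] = 7.98*k + 0.8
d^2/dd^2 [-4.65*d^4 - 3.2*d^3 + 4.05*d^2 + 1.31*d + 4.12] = -55.8*d^2 - 19.2*d + 8.1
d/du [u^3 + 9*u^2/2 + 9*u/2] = 3*u^2 + 9*u + 9/2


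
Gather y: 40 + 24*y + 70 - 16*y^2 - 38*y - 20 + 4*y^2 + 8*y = -12*y^2 - 6*y + 90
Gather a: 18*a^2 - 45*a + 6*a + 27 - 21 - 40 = 18*a^2 - 39*a - 34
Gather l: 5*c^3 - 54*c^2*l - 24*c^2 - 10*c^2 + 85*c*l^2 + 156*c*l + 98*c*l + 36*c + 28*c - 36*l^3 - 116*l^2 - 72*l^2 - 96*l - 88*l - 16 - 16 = 5*c^3 - 34*c^2 + 64*c - 36*l^3 + l^2*(85*c - 188) + l*(-54*c^2 + 254*c - 184) - 32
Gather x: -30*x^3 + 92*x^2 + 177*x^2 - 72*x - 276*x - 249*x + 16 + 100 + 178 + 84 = -30*x^3 + 269*x^2 - 597*x + 378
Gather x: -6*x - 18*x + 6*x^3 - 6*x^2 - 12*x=6*x^3 - 6*x^2 - 36*x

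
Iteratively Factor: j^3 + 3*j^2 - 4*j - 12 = (j + 3)*(j^2 - 4) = (j - 2)*(j + 3)*(j + 2)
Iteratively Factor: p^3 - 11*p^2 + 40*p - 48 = (p - 4)*(p^2 - 7*p + 12) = (p - 4)^2*(p - 3)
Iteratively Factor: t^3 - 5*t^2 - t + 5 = (t - 1)*(t^2 - 4*t - 5) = (t - 1)*(t + 1)*(t - 5)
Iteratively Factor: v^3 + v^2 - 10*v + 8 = (v - 2)*(v^2 + 3*v - 4) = (v - 2)*(v - 1)*(v + 4)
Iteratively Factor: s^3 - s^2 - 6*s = (s - 3)*(s^2 + 2*s) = (s - 3)*(s + 2)*(s)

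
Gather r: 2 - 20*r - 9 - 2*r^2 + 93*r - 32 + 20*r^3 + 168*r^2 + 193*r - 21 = 20*r^3 + 166*r^2 + 266*r - 60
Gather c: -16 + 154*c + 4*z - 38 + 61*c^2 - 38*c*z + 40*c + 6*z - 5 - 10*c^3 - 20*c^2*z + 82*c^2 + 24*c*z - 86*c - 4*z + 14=-10*c^3 + c^2*(143 - 20*z) + c*(108 - 14*z) + 6*z - 45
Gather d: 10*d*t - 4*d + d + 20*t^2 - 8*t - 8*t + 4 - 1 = d*(10*t - 3) + 20*t^2 - 16*t + 3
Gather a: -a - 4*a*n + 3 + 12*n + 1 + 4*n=a*(-4*n - 1) + 16*n + 4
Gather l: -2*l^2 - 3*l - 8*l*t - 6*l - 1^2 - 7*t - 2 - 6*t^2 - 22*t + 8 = -2*l^2 + l*(-8*t - 9) - 6*t^2 - 29*t + 5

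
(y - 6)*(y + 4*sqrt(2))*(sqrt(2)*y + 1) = sqrt(2)*y^3 - 6*sqrt(2)*y^2 + 9*y^2 - 54*y + 4*sqrt(2)*y - 24*sqrt(2)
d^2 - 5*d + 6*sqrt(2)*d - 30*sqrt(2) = (d - 5)*(d + 6*sqrt(2))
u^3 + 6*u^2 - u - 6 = (u - 1)*(u + 1)*(u + 6)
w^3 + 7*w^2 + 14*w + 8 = (w + 1)*(w + 2)*(w + 4)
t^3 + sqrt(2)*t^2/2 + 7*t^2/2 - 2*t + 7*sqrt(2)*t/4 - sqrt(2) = (t - 1/2)*(t + 4)*(t + sqrt(2)/2)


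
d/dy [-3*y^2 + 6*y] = 6 - 6*y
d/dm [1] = 0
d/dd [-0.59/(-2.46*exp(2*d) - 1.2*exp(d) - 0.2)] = (-2.9028*exp(d) - 0.708)*exp(d)/(2.46*exp(2*d) + 1.2*exp(d) + 0.2)^2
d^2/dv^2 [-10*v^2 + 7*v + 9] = -20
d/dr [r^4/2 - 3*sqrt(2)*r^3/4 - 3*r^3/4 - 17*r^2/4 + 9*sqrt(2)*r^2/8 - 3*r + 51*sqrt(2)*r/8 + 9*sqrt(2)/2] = 2*r^3 - 9*sqrt(2)*r^2/4 - 9*r^2/4 - 17*r/2 + 9*sqrt(2)*r/4 - 3 + 51*sqrt(2)/8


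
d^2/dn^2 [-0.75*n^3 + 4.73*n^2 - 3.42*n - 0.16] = 9.46 - 4.5*n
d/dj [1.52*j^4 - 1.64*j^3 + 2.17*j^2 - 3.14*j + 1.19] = 6.08*j^3 - 4.92*j^2 + 4.34*j - 3.14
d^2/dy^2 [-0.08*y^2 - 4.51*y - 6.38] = -0.160000000000000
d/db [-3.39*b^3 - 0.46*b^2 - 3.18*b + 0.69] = -10.17*b^2 - 0.92*b - 3.18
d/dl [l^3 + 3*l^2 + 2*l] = 3*l^2 + 6*l + 2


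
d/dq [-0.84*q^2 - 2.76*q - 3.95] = -1.68*q - 2.76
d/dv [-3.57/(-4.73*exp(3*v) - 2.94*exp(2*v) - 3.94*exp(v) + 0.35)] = (-50.6583*exp(2*v) - 20.9916*exp(v) - 14.0658)*exp(v)/(4.73*exp(3*v) + 2.94*exp(2*v) + 3.94*exp(v) - 0.35)^2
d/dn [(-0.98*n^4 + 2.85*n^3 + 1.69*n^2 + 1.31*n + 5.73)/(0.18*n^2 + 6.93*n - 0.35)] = (-0.3528*n^5 - 19.8612*n^4 + 40.873*n^3 + 8.4834*n^2 - 3.2458*n - 40.1674)/(0.0324*n^4 + 2.4948*n^3 + 47.8989*n^2 - 4.851*n + 0.1225)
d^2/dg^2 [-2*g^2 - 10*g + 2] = -4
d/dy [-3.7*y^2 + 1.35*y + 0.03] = 1.35 - 7.4*y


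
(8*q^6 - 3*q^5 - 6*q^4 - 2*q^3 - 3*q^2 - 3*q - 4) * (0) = 0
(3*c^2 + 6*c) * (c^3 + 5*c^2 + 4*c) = 3*c^5 + 21*c^4 + 42*c^3 + 24*c^2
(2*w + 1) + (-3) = 2*w - 2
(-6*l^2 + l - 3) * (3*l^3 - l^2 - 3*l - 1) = -18*l^5 + 9*l^4 + 8*l^3 + 6*l^2 + 8*l + 3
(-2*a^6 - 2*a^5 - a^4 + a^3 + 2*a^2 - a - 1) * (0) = 0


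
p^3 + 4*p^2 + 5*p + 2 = (p + 1)^2*(p + 2)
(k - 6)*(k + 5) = k^2 - k - 30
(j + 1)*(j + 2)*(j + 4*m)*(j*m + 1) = j^4*m + 4*j^3*m^2 + 3*j^3*m + j^3 + 12*j^2*m^2 + 6*j^2*m + 3*j^2 + 8*j*m^2 + 12*j*m + 2*j + 8*m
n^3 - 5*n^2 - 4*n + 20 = (n - 5)*(n - 2)*(n + 2)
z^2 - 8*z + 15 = (z - 5)*(z - 3)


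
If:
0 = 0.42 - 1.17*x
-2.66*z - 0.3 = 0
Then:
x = 0.36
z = -0.11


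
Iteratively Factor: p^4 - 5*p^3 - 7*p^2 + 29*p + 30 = (p - 5)*(p^3 - 7*p - 6) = (p - 5)*(p - 3)*(p^2 + 3*p + 2) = (p - 5)*(p - 3)*(p + 2)*(p + 1)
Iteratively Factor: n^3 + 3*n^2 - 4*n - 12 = (n + 2)*(n^2 + n - 6) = (n + 2)*(n + 3)*(n - 2)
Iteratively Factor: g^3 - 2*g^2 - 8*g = (g - 4)*(g^2 + 2*g) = (g - 4)*(g + 2)*(g)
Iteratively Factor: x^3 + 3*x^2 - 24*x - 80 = (x + 4)*(x^2 - x - 20) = (x + 4)^2*(x - 5)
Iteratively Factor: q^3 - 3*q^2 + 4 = (q + 1)*(q^2 - 4*q + 4) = (q - 2)*(q + 1)*(q - 2)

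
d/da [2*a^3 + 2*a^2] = 2*a*(3*a + 2)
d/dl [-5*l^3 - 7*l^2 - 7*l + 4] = -15*l^2 - 14*l - 7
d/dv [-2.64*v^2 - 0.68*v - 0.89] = -5.28*v - 0.68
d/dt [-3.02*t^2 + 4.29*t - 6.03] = 4.29 - 6.04*t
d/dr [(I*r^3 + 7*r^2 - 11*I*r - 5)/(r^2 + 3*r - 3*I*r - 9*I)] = (I*r^4 + r^3*(6 + 6*I) + r^2*(48 - 10*I) + r*(10 - 126*I) - 84 - 15*I)/(r^4 + r^3*(6 - 6*I) - 36*I*r^2 + r*(-54 - 54*I) - 81)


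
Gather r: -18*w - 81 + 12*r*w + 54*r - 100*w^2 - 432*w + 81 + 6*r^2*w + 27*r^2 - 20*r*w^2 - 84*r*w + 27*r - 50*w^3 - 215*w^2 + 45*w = r^2*(6*w + 27) + r*(-20*w^2 - 72*w + 81) - 50*w^3 - 315*w^2 - 405*w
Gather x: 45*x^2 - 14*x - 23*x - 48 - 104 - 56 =45*x^2 - 37*x - 208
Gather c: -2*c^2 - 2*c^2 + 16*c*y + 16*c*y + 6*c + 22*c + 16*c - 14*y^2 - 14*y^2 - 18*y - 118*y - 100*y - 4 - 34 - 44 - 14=-4*c^2 + c*(32*y + 44) - 28*y^2 - 236*y - 96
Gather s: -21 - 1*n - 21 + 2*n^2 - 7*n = 2*n^2 - 8*n - 42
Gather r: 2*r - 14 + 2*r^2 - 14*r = 2*r^2 - 12*r - 14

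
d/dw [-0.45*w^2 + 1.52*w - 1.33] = 1.52 - 0.9*w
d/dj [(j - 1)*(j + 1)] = 2*j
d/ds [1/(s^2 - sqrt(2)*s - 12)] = (-2*s + sqrt(2))/(-s^2 + sqrt(2)*s + 12)^2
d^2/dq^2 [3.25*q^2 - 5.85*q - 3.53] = 6.50000000000000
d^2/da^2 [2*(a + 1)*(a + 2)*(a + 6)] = 12*a + 36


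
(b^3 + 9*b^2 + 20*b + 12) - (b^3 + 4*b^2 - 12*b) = 5*b^2 + 32*b + 12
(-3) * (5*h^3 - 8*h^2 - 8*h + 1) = -15*h^3 + 24*h^2 + 24*h - 3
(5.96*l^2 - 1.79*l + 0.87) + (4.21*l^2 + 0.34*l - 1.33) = 10.17*l^2 - 1.45*l - 0.46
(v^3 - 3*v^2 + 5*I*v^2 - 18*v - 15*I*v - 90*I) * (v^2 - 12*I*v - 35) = v^5 - 3*v^4 - 7*I*v^4 + 7*v^3 + 21*I*v^3 - 75*v^2 - 49*I*v^2 - 450*v + 525*I*v + 3150*I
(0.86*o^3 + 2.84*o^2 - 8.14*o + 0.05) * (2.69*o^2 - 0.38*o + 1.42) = 2.3134*o^5 + 7.3128*o^4 - 21.7546*o^3 + 7.2605*o^2 - 11.5778*o + 0.071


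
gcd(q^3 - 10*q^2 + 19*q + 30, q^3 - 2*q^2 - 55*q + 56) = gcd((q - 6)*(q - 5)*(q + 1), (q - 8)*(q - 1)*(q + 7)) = 1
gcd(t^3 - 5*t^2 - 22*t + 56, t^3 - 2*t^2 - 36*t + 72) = t - 2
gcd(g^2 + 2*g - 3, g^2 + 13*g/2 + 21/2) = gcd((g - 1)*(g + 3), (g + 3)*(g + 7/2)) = g + 3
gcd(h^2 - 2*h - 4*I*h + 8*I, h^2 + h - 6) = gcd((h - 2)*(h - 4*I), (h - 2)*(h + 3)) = h - 2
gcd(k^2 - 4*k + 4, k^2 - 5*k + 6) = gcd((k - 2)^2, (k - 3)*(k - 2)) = k - 2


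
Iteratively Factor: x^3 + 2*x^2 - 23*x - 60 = (x - 5)*(x^2 + 7*x + 12) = (x - 5)*(x + 4)*(x + 3)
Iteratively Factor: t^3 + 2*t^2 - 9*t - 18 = (t + 2)*(t^2 - 9) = (t - 3)*(t + 2)*(t + 3)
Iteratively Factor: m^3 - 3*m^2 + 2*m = (m)*(m^2 - 3*m + 2) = m*(m - 2)*(m - 1)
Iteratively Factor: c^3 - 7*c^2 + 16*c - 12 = (c - 3)*(c^2 - 4*c + 4) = (c - 3)*(c - 2)*(c - 2)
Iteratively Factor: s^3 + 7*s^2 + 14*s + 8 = (s + 4)*(s^2 + 3*s + 2) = (s + 1)*(s + 4)*(s + 2)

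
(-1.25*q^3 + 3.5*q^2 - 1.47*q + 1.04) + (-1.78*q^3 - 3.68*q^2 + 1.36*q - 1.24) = -3.03*q^3 - 0.18*q^2 - 0.11*q - 0.2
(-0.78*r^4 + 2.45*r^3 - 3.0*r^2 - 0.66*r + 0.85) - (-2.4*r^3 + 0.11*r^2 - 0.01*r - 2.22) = -0.78*r^4 + 4.85*r^3 - 3.11*r^2 - 0.65*r + 3.07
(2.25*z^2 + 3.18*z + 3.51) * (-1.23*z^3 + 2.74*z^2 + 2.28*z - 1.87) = -2.7675*z^5 + 2.2536*z^4 + 9.5259*z^3 + 12.6603*z^2 + 2.0562*z - 6.5637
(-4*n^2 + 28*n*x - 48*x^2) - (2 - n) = -4*n^2 + 28*n*x + n - 48*x^2 - 2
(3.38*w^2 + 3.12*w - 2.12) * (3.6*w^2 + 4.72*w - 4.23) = 12.168*w^4 + 27.1856*w^3 - 7.203*w^2 - 23.204*w + 8.9676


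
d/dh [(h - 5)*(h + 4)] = 2*h - 1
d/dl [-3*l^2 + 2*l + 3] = 2 - 6*l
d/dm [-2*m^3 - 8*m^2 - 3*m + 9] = -6*m^2 - 16*m - 3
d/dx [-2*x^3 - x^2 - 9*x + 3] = -6*x^2 - 2*x - 9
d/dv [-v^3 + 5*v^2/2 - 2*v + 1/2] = -3*v^2 + 5*v - 2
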